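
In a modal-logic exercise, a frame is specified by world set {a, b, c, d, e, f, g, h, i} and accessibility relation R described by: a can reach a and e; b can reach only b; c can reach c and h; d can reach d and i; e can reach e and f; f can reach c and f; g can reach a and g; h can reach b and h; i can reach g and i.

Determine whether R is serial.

Serial: yes — every world has a successor (e.g. a R a).

Yes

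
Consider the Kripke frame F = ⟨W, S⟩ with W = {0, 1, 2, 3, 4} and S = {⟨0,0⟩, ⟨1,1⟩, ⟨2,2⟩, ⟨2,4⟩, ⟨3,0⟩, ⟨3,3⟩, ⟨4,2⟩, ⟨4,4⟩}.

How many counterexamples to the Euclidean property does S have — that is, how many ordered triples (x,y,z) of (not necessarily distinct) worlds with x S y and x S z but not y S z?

Enumerating: (3,0,3).

1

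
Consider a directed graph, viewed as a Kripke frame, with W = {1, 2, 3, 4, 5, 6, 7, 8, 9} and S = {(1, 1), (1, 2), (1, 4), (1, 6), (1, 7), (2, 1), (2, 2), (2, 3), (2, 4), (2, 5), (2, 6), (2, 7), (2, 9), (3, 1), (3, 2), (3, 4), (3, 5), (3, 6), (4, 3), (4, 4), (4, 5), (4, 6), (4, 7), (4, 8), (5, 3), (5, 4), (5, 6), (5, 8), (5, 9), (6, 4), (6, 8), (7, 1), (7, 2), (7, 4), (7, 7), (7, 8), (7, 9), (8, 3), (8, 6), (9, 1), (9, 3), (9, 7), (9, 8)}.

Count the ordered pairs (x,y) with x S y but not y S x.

17

Enumerating: (1,4), (1,6), (2,4), (2,5), (2,6), (2,9), (3,1), (3,6), (4,8), (5,6), (5,8), (5,9), (7,8), (8,3), (9,1), (9,3), (9,8).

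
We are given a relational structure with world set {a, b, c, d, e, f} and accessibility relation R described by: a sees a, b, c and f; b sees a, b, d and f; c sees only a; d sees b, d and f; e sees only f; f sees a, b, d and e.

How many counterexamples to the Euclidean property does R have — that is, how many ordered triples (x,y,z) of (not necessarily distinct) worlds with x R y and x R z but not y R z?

20

Enumerating: (a,b,c), (a,c,b), (a,c,c), (a,c,f), (a,f,c), (a,f,f), (b,a,d), (b,d,a), (b,f,f), (d,f,f), (e,f,f), (f,a,d), … and 8 more.
Total: 20.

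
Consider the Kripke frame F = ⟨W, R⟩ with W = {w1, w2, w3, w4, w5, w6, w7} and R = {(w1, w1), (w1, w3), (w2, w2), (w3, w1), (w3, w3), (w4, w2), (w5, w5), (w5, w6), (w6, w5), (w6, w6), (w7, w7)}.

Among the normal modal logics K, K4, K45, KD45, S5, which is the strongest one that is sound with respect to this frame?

Transitive (axiom 4): yes — every two-step R-path is closed by a direct edge.
Euclidean (axiom 5): yes — any two successors of a common world are R-related.
Serial (axiom D): yes — every world has a successor (e.g. w1 R w1).
Reflexive (axiom T): no — w4 is not related to itself.
So F validates K, K4, K45, KD45; S5 would additionally require R to be reflexive. The strongest is KD45.

KD45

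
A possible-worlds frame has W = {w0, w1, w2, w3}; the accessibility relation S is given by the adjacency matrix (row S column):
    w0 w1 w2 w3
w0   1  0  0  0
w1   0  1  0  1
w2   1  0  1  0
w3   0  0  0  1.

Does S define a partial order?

Yes

Reflexive: yes — every world is S-related to itself.
Transitive: yes — every two-step S-path is closed by a direct edge.
Antisymmetric: yes — no distinct pair is related both ways.
So S is a partial order.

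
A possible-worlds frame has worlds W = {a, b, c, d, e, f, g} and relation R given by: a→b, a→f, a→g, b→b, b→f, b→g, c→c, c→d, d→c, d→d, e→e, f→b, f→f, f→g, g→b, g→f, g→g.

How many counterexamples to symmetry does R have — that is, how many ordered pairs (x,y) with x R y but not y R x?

Enumerating: (a,b), (a,f), (a,g).

3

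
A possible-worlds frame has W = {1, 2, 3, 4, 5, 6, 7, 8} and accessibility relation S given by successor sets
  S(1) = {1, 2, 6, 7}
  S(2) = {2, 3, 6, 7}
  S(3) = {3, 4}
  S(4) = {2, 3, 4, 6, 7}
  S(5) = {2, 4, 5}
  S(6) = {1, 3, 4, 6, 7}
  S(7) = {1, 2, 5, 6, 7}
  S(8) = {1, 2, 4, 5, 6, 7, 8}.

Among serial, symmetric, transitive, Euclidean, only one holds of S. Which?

serial

Serial: yes — every world has a successor (e.g. 1 S 1).
Symmetric: no — 1 S 2 but not 2 S 1.
Transitive: no — 1 S 2 and 2 S 3, but not 1 S 3.
Euclidean: no — 1 S 6 and 1 S 2, but not 6 S 2.
Only serial holds.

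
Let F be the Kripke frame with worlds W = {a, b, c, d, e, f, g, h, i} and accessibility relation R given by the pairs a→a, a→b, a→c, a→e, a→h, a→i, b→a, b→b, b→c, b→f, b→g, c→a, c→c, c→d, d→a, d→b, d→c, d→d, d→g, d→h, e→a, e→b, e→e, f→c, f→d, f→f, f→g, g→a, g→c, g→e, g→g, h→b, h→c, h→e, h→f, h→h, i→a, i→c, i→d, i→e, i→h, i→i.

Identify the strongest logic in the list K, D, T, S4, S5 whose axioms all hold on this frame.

T

Serial (axiom D): yes — every world has a successor (e.g. a R a).
Reflexive (axiom T): yes — every world is R-related to itself.
Transitive (axiom 4): no — a R b and b R f, but not a R f.
Euclidean (axiom 5): no — a R b and a R e, but not b R e.
So F validates K, D, T; S4 would additionally require R to be transitive. The strongest is T.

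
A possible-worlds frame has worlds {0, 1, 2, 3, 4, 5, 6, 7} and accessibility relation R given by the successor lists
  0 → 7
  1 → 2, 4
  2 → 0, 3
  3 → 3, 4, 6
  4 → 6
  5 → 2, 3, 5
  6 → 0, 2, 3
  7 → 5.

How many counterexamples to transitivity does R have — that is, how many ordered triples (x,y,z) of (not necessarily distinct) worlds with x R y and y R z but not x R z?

20

Enumerating: (0,7,5), (1,2,0), (1,2,3), (1,4,6), (2,0,7), (2,3,4), (2,3,6), (3,6,0), (3,6,2), (4,6,0), (4,6,2), (4,6,3), … and 8 more.
Total: 20.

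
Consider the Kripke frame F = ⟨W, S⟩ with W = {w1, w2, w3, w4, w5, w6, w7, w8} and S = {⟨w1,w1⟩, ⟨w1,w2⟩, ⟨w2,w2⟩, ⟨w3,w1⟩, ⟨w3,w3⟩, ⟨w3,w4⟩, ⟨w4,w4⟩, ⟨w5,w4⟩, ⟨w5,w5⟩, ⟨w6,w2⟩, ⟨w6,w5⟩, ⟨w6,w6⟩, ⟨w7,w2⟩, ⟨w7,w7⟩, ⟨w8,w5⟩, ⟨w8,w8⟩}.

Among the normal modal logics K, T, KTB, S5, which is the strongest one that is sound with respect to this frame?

Reflexive (axiom T): yes — every world is S-related to itself.
Symmetric (axiom B): no — w1 S w2 but not w2 S w1.
Euclidean (axiom 5): no — w3 S w1 and w3 S w4, but not w1 S w4.
So F validates K, T; KTB would additionally require S to be symmetric. The strongest is T.

T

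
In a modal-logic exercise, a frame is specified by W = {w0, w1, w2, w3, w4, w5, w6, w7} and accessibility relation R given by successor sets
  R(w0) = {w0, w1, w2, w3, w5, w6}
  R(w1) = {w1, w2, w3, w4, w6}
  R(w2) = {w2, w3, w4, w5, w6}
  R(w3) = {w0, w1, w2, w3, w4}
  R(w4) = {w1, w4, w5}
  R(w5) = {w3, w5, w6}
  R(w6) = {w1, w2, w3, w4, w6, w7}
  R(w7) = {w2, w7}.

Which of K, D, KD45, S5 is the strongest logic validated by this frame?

D

Serial (axiom D): yes — every world has a successor (e.g. w0 R w0).
Euclidean (axiom 5): no — w0 R w1 and w0 R w5, but not w1 R w5.
Transitive (axiom 4): no — w0 R w1 and w1 R w4, but not w0 R w4.
Reflexive (axiom T): yes — every world is R-related to itself.
So F validates K, D; KD45 would additionally require R to be Euclidean and transitive. The strongest is D.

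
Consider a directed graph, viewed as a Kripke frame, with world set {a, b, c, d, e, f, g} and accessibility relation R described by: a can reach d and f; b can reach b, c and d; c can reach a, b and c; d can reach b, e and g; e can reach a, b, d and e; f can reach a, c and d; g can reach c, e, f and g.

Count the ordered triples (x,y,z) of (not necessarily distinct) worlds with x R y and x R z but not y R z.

Enumerating: (a,d,d), (a,d,f), (a,f,f), (b,c,d), (b,d,c), (b,d,d), (c,a,a), (c,a,b), (c,a,c), (c,b,a), (d,b,e), (d,b,g), … and 24 more.
Total: 36.

36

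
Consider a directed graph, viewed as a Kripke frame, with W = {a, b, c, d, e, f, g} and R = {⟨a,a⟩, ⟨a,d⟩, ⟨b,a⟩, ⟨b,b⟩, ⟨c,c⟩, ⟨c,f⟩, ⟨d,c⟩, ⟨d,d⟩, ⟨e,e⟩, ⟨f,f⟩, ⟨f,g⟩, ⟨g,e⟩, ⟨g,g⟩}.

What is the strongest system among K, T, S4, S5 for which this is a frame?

T

Reflexive (axiom T): yes — every world is R-related to itself.
Transitive (axiom 4): no — a R d and d R c, but not a R c.
Euclidean (axiom 5): no — a R d and a R a, but not d R a.
So F validates K, T; S4 would additionally require R to be transitive. The strongest is T.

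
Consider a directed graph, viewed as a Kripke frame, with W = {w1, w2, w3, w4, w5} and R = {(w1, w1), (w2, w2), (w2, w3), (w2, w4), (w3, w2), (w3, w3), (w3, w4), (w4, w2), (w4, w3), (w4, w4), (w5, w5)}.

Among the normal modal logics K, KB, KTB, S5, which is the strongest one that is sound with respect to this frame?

Symmetric (axiom B): yes — every pair in R has its reverse in R.
Reflexive (axiom T): yes — every world is R-related to itself.
Euclidean (axiom 5): yes — any two successors of a common world are R-related.
So F validates K, KB, KTB, S5. The strongest is S5.

S5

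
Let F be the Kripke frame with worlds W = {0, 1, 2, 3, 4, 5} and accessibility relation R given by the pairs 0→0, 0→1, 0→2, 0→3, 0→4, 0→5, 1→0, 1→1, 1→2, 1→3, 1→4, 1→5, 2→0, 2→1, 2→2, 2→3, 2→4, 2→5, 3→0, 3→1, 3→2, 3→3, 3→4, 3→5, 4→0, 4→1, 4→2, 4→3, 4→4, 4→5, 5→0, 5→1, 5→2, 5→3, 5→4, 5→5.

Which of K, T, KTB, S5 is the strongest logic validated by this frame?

Reflexive (axiom T): yes — every world is R-related to itself.
Symmetric (axiom B): yes — every pair in R has its reverse in R.
Euclidean (axiom 5): yes — any two successors of a common world are R-related.
So F validates K, T, KTB, S5. The strongest is S5.

S5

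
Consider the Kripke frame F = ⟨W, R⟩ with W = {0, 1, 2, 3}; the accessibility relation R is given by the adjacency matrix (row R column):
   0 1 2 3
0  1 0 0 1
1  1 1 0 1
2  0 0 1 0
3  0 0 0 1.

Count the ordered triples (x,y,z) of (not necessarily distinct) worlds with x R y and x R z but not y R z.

Enumerating: (0,3,0), (1,0,1), (1,3,0), (1,3,1).

4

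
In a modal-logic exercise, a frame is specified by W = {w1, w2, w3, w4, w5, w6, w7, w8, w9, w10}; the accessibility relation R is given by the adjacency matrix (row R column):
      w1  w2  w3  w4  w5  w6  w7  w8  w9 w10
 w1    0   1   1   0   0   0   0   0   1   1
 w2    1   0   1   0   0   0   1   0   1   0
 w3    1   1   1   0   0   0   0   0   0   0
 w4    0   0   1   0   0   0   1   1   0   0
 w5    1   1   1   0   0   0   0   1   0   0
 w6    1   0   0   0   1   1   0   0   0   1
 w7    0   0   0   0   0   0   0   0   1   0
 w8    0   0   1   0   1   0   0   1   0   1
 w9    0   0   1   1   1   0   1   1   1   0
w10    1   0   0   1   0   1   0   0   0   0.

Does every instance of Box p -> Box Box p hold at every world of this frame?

Axiom 4 corresponds to the accessibility relation being transitive.
Transitive: no — w1 R w10 and w10 R w4, but not w1 R w4.

No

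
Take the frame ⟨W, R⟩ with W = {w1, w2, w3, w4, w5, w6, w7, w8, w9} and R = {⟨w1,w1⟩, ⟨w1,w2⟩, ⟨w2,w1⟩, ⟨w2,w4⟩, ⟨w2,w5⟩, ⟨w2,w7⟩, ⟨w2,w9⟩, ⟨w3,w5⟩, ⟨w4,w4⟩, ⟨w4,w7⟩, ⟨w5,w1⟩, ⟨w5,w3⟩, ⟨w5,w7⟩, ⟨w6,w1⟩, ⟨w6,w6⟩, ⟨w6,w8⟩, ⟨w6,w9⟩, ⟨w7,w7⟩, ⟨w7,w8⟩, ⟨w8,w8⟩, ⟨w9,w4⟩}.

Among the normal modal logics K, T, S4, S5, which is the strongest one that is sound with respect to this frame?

K

Reflexive (axiom T): no — w2 is not related to itself.
Transitive (axiom 4): no — w1 R w2 and w2 R w4, but not w1 R w4.
Euclidean (axiom 5): no — w2 R w1 and w2 R w4, but not w1 R w4.
So F validates K; T would additionally require R to be reflexive. The strongest is K.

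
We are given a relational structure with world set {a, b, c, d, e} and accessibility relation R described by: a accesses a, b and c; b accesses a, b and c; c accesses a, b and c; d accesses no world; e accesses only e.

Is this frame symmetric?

Symmetric: yes — every pair in R has its reverse in R.

Yes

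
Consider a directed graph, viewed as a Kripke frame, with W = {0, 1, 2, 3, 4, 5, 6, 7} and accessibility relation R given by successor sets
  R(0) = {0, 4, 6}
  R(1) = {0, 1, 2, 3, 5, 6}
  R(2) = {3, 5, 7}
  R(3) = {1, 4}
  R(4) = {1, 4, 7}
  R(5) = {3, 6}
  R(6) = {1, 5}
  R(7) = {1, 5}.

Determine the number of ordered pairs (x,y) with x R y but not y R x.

14

Enumerating: (0,4), (0,6), (1,0), (1,2), (1,5), (2,3), (2,5), (2,7), (3,4), (4,1), (4,7), (5,3), (7,1), (7,5).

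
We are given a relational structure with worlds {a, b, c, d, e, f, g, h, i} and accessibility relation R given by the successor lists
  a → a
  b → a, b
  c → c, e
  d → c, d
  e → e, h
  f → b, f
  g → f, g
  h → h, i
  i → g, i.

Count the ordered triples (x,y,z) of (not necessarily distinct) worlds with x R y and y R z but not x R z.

7

Enumerating: (c,e,h), (d,c,e), (e,h,i), (f,b,a), (g,f,b), (h,i,g), (i,g,f).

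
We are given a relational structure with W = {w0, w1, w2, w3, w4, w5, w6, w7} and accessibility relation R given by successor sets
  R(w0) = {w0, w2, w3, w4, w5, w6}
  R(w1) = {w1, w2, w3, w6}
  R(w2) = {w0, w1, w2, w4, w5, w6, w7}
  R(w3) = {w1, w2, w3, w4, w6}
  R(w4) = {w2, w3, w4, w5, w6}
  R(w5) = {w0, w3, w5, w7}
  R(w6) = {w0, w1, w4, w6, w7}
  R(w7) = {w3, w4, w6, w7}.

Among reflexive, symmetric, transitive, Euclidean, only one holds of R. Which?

Reflexive: yes — every world is R-related to itself.
Symmetric: no — w0 R w3 but not w3 R w0.
Transitive: no — w0 R w2 and w2 R w1, but not w0 R w1.
Euclidean: no — w0 R w2 and w0 R w3, but not w2 R w3.
Only reflexive holds.

reflexive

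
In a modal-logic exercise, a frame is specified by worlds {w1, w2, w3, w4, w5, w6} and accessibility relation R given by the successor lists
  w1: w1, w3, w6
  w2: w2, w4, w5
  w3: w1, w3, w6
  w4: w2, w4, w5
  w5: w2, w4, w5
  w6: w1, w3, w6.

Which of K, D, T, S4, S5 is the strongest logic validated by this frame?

S5

Serial (axiom D): yes — every world has a successor (e.g. w1 R w1).
Reflexive (axiom T): yes — every world is R-related to itself.
Transitive (axiom 4): yes — every two-step R-path is closed by a direct edge.
Euclidean (axiom 5): yes — any two successors of a common world are R-related.
So F validates K, D, T, S4, S5. The strongest is S5.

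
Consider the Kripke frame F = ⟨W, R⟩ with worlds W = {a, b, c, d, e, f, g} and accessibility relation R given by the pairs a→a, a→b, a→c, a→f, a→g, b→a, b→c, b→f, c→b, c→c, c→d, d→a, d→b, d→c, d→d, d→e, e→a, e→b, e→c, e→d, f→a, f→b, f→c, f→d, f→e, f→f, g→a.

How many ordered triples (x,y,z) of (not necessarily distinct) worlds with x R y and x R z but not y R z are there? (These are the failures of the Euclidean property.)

37

Enumerating: (a,b,b), (a,b,g), (a,c,a), (a,c,f), (a,c,g), (a,f,g), (a,g,b), (a,g,c), (a,g,f), (a,g,g), (b,c,a), (b,c,f), … and 25 more.
Total: 37.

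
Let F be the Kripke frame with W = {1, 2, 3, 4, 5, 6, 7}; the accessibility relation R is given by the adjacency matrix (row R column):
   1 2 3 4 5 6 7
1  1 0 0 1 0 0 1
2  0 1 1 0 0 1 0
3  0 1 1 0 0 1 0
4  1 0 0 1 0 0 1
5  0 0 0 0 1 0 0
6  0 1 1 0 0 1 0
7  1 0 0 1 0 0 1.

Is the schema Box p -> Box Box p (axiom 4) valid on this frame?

Yes

By correspondence theory, 4 is valid on a frame iff R is transitive.
Transitive: yes — every two-step R-path is closed by a direct edge.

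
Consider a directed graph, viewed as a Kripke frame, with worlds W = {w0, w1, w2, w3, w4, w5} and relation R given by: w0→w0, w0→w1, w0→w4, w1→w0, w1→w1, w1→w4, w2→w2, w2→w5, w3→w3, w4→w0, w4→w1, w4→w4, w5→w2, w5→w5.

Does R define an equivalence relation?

Reflexive: yes — every world is R-related to itself.
Symmetric: yes — every pair in R has its reverse in R.
Transitive: yes — every two-step R-path is closed by a direct edge.
So R is an equivalence relation.

Yes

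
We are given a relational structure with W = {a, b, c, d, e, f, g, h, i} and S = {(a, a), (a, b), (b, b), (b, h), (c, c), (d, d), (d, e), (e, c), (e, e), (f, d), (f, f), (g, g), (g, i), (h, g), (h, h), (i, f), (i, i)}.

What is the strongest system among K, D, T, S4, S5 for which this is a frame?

T

Serial (axiom D): yes — every world has a successor (e.g. a S a).
Reflexive (axiom T): yes — every world is S-related to itself.
Transitive (axiom 4): no — a S b and b S h, but not a S h.
Euclidean (axiom 5): no — a S b and a S a, but not b S a.
So F validates K, D, T; S4 would additionally require S to be transitive. The strongest is T.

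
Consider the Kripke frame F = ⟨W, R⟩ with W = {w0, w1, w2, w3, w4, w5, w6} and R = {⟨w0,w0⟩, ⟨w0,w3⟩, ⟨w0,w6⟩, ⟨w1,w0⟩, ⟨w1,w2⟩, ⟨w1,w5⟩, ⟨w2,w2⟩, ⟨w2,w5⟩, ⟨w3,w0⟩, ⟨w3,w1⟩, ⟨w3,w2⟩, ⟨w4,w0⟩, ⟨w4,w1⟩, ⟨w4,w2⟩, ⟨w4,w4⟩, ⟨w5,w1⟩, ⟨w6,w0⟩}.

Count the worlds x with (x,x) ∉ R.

Enumerating: w1, w3, w5, w6.

4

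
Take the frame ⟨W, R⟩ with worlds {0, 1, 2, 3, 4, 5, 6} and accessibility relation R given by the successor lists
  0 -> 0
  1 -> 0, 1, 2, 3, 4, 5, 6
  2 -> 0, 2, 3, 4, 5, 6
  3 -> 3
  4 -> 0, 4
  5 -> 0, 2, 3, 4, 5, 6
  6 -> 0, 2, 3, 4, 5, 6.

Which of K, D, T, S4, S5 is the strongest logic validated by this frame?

S4

Serial (axiom D): yes — every world has a successor (e.g. 0 R 0).
Reflexive (axiom T): yes — every world is R-related to itself.
Transitive (axiom 4): yes — every two-step R-path is closed by a direct edge.
Euclidean (axiom 5): no — 1 R 0 and 1 R 2, but not 0 R 2.
So F validates K, D, T, S4; S5 would additionally require R to be Euclidean. The strongest is S4.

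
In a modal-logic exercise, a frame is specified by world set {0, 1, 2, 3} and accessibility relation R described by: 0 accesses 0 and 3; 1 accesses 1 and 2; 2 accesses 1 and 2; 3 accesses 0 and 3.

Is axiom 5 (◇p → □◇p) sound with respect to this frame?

Yes

Axiom 5 corresponds to the accessibility relation being Euclidean.
Euclidean: yes — any two successors of a common world are R-related.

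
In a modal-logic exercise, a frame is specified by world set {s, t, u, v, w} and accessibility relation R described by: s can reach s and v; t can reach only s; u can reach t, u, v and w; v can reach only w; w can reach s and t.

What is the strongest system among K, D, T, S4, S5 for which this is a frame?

D

Serial (axiom D): yes — every world has a successor (e.g. s R s).
Reflexive (axiom T): no — t is not related to itself.
Transitive (axiom 4): no — s R v and v R w, but not s R w.
Euclidean (axiom 5): no — u R t and u R v, but not t R v.
So F validates K, D; T would additionally require R to be reflexive. The strongest is D.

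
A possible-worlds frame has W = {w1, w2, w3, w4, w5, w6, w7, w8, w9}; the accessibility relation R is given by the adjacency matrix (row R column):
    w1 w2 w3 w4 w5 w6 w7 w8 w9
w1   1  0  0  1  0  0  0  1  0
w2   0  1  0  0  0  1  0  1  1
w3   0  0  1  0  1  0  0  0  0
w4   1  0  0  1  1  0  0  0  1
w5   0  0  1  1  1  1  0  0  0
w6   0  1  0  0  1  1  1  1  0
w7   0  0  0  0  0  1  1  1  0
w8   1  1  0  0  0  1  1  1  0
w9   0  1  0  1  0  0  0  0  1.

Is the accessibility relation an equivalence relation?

Reflexive: yes — every world is R-related to itself.
Symmetric: yes — every pair in R has its reverse in R.
Transitive: no — w1 R w4 and w4 R w5, but not w1 R w5.
So R is not an equivalence relation.

No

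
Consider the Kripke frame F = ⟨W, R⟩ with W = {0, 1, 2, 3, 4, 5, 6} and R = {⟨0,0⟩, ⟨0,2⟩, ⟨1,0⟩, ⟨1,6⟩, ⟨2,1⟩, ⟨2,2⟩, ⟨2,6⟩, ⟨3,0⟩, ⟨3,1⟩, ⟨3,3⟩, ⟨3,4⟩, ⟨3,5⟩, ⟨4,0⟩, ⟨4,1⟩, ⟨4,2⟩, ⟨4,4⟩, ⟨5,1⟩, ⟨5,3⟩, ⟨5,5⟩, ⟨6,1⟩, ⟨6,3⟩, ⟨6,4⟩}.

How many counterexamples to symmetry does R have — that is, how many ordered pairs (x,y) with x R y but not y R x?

13

Enumerating: (0,2), (1,0), (2,1), (2,6), (3,0), (3,1), (3,4), (4,0), (4,1), (4,2), (5,1), (6,3), (6,4).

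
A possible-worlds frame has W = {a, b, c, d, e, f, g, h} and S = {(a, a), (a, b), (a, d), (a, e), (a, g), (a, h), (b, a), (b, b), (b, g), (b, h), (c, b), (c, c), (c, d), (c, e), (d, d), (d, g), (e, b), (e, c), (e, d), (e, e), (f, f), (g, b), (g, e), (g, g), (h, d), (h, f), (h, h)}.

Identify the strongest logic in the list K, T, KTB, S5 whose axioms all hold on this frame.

Reflexive (axiom T): yes — every world is S-related to itself.
Symmetric (axiom B): no — a S d but not d S a.
Euclidean (axiom 5): no — a S b and a S d, but not b S d.
So F validates K, T; KTB would additionally require S to be symmetric. The strongest is T.

T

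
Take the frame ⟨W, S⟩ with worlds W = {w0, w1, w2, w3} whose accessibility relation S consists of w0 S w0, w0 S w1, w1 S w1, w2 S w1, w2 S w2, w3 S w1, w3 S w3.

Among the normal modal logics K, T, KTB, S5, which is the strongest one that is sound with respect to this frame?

T

Reflexive (axiom T): yes — every world is S-related to itself.
Symmetric (axiom B): no — w0 S w1 but not w1 S w0.
Euclidean (axiom 5): no — w0 S w1 and w0 S w0, but not w1 S w0.
So F validates K, T; KTB would additionally require S to be symmetric. The strongest is T.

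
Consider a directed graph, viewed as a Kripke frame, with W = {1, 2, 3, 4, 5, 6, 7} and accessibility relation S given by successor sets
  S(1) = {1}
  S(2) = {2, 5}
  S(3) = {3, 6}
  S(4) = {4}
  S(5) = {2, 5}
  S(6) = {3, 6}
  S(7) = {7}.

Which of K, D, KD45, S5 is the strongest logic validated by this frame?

Serial (axiom D): yes — every world has a successor (e.g. 1 S 1).
Euclidean (axiom 5): yes — any two successors of a common world are S-related.
Transitive (axiom 4): yes — every two-step S-path is closed by a direct edge.
Reflexive (axiom T): yes — every world is S-related to itself.
So F validates K, D, KD45, S5. The strongest is S5.

S5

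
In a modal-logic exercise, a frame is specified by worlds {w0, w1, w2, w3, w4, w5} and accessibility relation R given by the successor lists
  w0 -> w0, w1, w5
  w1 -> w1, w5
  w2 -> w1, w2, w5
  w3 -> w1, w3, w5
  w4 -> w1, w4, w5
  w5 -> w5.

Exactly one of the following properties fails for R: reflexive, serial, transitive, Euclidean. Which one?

Reflexive: yes — every world is R-related to itself.
Serial: yes — every world has a successor (e.g. w0 R w0).
Transitive: yes — every two-step R-path is closed by a direct edge.
Euclidean: no — w0 R w5 and w0 R w1, but not w5 R w1.
Only Euclidean fails.

Euclidean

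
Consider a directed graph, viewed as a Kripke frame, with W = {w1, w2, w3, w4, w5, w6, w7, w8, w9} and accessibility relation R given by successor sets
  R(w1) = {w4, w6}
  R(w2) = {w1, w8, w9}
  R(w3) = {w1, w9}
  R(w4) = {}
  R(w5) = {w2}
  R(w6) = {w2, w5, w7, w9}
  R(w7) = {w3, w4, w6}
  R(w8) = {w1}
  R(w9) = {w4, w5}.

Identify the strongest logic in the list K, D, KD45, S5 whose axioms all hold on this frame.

Serial (axiom D): no — w4 has no R-successor.
Euclidean (axiom 5): no — w1 R w4 and w1 R w6, but not w4 R w6.
Transitive (axiom 4): no — w1 R w6 and w6 R w2, but not w1 R w2.
Reflexive (axiom T): no — w1 is not related to itself.
So F validates K; D would additionally require R to be serial. The strongest is K.

K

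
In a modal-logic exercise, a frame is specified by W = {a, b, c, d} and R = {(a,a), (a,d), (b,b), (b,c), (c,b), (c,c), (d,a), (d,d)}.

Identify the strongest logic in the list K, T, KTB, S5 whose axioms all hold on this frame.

S5

Reflexive (axiom T): yes — every world is R-related to itself.
Symmetric (axiom B): yes — every pair in R has its reverse in R.
Euclidean (axiom 5): yes — any two successors of a common world are R-related.
So F validates K, T, KTB, S5. The strongest is S5.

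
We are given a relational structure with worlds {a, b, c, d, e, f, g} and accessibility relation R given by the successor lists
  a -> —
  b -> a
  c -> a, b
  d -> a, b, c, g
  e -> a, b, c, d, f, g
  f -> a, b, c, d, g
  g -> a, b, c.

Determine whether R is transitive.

Transitive: yes — every two-step R-path is closed by a direct edge.

Yes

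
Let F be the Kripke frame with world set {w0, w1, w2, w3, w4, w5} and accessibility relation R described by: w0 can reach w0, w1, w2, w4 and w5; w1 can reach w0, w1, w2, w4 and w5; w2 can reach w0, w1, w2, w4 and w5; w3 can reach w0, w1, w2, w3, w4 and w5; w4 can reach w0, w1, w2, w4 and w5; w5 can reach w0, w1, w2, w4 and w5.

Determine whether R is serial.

Serial: yes — every world has a successor (e.g. w0 R w0).

Yes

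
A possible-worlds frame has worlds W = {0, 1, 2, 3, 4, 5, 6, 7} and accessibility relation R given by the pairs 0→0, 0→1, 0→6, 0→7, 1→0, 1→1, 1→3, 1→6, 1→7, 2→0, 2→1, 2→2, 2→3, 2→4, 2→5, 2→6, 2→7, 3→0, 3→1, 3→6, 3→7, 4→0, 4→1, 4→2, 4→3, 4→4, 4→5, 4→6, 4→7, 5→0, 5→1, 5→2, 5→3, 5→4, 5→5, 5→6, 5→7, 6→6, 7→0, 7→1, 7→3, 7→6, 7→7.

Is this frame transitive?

Transitive: no — 0 R 1 and 1 R 3, but not 0 R 3.

No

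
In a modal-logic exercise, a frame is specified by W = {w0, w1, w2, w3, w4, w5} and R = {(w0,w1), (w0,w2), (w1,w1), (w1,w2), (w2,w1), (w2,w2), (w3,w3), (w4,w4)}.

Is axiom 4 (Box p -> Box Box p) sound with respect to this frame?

Axiom 4 corresponds to the accessibility relation being transitive.
Transitive: yes — every two-step R-path is closed by a direct edge.

Yes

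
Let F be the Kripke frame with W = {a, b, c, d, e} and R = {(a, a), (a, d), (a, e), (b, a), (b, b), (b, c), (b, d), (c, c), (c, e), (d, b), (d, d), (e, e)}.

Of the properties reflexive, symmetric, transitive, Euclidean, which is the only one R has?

reflexive

Reflexive: yes — every world is R-related to itself.
Symmetric: no — a R d but not d R a.
Transitive: no — a R d and d R b, but not a R b.
Euclidean: no — a R d and a R e, but not d R e.
Only reflexive holds.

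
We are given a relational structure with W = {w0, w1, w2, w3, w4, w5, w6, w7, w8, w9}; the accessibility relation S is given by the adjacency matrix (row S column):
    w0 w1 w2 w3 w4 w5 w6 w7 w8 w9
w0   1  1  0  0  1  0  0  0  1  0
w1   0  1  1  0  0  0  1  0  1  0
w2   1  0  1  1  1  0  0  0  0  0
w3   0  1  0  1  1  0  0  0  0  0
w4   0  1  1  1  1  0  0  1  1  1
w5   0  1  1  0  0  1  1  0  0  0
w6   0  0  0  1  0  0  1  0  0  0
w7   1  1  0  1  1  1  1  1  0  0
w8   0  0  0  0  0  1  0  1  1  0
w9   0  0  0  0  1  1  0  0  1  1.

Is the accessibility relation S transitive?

Transitive: no — w0 S w1 and w1 S w2, but not w0 S w2.

No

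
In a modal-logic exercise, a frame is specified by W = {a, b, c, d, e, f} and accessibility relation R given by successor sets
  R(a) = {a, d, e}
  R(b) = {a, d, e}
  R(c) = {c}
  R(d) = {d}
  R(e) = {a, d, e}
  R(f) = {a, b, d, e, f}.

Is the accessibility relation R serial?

Yes

Serial: yes — every world has a successor (e.g. a R a).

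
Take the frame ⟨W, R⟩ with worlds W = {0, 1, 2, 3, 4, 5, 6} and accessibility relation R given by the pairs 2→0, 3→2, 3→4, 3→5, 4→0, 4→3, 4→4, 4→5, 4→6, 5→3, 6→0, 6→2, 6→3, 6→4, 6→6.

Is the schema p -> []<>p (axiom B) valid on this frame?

No

Axiom B corresponds to the accessibility relation being symmetric.
Symmetric: no — 2 R 0 but not 0 R 2.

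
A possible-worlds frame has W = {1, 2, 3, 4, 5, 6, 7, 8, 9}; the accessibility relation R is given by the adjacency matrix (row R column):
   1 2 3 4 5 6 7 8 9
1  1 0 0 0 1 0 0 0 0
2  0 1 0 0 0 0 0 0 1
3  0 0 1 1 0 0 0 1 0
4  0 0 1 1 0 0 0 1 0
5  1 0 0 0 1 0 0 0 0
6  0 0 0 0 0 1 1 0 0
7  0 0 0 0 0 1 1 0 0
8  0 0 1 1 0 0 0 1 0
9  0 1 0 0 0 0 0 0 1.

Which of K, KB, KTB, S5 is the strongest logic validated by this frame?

Symmetric (axiom B): yes — every pair in R has its reverse in R.
Reflexive (axiom T): yes — every world is R-related to itself.
Euclidean (axiom 5): yes — any two successors of a common world are R-related.
So F validates K, KB, KTB, S5. The strongest is S5.

S5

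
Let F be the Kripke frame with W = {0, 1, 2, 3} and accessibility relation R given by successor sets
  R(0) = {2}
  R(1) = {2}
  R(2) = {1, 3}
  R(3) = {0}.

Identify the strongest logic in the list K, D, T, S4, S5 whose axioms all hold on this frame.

Serial (axiom D): yes — every world has a successor (e.g. 0 R 2).
Reflexive (axiom T): no — 0 is not related to itself.
Transitive (axiom 4): no — 0 R 2 and 2 R 1, but not 0 R 1.
Euclidean (axiom 5): no — 2 R 1 and 2 R 3, but not 1 R 3.
So F validates K, D; T would additionally require R to be reflexive. The strongest is D.

D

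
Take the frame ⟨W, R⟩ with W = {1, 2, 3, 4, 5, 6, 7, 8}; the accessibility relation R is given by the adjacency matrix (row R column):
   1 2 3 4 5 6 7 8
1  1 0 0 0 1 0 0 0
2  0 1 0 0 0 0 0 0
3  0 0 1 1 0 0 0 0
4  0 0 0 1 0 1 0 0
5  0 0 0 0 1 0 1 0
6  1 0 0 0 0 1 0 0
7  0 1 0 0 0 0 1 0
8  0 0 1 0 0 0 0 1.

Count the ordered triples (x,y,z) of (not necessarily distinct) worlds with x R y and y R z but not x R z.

Enumerating: (1,5,7), (3,4,6), (4,6,1), (5,7,2), (6,1,5), (8,3,4).

6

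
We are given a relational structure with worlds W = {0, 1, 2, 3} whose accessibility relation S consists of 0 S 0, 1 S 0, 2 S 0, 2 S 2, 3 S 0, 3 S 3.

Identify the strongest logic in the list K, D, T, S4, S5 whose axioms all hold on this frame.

Serial (axiom D): yes — every world has a successor (e.g. 0 S 0).
Reflexive (axiom T): no — 1 is not related to itself.
Transitive (axiom 4): yes — every two-step S-path is closed by a direct edge.
Euclidean (axiom 5): no — 2 S 0 and 2 S 2, but not 0 S 2.
So F validates K, D; T would additionally require S to be reflexive. The strongest is D.

D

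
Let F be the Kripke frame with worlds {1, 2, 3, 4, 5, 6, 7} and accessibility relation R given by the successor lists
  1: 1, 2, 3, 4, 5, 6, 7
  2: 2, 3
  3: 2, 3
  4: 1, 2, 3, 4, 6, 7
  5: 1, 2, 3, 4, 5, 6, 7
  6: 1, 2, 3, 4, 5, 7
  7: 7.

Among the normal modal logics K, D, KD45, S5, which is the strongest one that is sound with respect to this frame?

D

Serial (axiom D): yes — every world has a successor (e.g. 1 R 1).
Euclidean (axiom 5): no — 1 R 2 and 1 R 4, but not 2 R 4.
Transitive (axiom 4): no — 4 R 1 and 1 R 5, but not 4 R 5.
Reflexive (axiom T): no — 6 is not related to itself.
So F validates K, D; KD45 would additionally require R to be Euclidean and transitive. The strongest is D.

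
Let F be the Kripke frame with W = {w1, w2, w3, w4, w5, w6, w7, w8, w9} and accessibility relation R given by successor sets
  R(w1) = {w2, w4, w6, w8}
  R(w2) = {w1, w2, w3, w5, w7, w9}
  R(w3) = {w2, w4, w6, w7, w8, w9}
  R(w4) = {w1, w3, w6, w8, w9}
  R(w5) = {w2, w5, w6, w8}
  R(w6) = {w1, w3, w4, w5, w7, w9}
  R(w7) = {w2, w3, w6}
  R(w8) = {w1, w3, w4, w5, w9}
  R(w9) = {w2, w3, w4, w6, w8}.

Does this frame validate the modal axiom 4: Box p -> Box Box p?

No

Axiom 4 corresponds to the accessibility relation being transitive.
Transitive: no — w1 R w2 and w2 R w3, but not w1 R w3.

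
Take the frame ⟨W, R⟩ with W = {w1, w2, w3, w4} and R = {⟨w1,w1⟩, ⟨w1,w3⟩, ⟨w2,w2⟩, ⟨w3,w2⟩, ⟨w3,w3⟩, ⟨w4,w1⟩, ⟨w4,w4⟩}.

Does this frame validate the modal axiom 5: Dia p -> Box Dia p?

By correspondence theory, 5 is valid on a frame iff R is Euclidean.
Euclidean: no — w1 R w3 and w1 R w1, but not w3 R w1.

No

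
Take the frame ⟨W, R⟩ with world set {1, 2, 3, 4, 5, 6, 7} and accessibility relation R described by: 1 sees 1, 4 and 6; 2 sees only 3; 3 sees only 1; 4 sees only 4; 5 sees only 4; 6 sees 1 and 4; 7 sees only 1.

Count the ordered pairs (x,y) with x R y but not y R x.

Enumerating: (1,4), (2,3), (3,1), (5,4), (6,4), (7,1).

6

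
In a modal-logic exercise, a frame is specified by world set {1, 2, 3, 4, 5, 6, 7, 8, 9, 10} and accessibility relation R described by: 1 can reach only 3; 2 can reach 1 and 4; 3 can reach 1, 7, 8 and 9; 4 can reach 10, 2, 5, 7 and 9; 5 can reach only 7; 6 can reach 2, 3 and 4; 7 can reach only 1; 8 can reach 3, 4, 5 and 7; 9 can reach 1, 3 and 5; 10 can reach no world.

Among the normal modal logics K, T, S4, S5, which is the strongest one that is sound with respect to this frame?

K

Reflexive (axiom T): no — 1 is not related to itself.
Transitive (axiom 4): no — 1 R 3 and 3 R 7, but not 1 R 7.
Euclidean (axiom 5): no — 2 R 1 and 2 R 4, but not 1 R 4.
So F validates K; T would additionally require R to be reflexive. The strongest is K.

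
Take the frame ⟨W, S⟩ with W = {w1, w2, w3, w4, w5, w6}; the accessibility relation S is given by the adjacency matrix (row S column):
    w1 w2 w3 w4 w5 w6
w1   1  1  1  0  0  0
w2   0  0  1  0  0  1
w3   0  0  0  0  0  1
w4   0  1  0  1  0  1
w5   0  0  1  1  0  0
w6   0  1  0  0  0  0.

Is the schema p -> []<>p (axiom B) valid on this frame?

By correspondence theory, B is valid on a frame iff S is symmetric.
Symmetric: no — w1 S w2 but not w2 S w1.

No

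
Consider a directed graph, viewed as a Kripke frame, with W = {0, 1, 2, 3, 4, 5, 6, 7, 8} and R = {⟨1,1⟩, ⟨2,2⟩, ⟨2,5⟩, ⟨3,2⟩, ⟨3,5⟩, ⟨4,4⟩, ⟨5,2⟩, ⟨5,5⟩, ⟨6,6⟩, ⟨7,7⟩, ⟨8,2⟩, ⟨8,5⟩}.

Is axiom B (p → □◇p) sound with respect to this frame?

No

By correspondence theory, B is valid on a frame iff R is symmetric.
Symmetric: no — 3 R 2 but not 2 R 3.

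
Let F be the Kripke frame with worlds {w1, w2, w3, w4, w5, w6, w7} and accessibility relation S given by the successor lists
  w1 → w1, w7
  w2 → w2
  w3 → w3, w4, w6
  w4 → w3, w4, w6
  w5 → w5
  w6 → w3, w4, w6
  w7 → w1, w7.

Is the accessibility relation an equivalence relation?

Yes

Reflexive: yes — every world is S-related to itself.
Symmetric: yes — every pair in S has its reverse in S.
Transitive: yes — every two-step S-path is closed by a direct edge.
So S is an equivalence relation.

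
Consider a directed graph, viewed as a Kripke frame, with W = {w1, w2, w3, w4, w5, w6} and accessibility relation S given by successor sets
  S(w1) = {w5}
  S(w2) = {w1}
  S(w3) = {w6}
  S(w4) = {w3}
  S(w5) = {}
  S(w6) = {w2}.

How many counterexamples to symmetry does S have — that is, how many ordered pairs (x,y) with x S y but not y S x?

5

Enumerating: (w1,w5), (w2,w1), (w3,w6), (w4,w3), (w6,w2).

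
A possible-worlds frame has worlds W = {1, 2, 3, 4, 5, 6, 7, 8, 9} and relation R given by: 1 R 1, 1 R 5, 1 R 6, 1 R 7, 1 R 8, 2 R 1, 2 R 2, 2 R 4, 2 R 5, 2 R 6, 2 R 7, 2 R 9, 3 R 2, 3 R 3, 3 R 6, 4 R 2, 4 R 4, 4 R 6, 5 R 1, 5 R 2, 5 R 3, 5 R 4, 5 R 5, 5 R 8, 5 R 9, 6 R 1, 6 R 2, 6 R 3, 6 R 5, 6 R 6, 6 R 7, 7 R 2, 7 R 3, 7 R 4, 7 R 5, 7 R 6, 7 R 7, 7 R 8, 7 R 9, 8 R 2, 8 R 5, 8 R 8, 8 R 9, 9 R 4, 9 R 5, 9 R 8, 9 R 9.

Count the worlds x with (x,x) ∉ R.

R is reflexive; there are no such worlds.

0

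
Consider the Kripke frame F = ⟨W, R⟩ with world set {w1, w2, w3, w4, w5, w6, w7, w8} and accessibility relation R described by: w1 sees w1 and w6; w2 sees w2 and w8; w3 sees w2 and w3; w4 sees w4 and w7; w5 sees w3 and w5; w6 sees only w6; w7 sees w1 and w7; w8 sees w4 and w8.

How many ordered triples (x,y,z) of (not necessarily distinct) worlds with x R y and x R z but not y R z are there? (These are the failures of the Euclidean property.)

7

Enumerating: (w1,w6,w1), (w2,w8,w2), (w3,w2,w3), (w4,w7,w4), (w5,w3,w5), (w7,w1,w7), (w8,w4,w8).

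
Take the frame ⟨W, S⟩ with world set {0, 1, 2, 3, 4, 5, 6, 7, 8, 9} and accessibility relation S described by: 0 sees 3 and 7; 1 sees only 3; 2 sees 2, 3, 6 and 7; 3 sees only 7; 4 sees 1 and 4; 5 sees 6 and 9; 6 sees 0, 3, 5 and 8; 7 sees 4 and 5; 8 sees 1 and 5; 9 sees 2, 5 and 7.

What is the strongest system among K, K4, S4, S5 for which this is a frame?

Transitive (axiom 4): no — 0 S 7 and 7 S 4, but not 0 S 4.
Reflexive (axiom T): no — 0 is not related to itself.
Euclidean (axiom 5): no — 0 S 7 and 0 S 3, but not 7 S 3.
So F validates K; K4 would additionally require S to be transitive. The strongest is K.

K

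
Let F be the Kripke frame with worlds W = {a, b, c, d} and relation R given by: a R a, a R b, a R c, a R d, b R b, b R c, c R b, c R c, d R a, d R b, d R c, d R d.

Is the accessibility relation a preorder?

Yes

Reflexive: yes — every world is R-related to itself.
Transitive: yes — every two-step R-path is closed by a direct edge.
So R is a preorder.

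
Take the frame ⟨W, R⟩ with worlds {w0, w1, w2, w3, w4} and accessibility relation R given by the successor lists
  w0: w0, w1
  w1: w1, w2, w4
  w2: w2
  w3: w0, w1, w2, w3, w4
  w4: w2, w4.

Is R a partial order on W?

Reflexive: yes — every world is R-related to itself.
Transitive: no — w0 R w1 and w1 R w2, but not w0 R w2.
Antisymmetric: yes — no distinct pair is related both ways.
So R is not a partial order.

No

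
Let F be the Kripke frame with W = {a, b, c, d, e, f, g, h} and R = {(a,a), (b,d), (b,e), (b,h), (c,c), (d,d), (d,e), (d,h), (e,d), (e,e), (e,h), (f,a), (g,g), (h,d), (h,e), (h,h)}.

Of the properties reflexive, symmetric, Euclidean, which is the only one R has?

Reflexive: no — b is not related to itself.
Symmetric: no — b R d but not d R b.
Euclidean: yes — any two successors of a common world are R-related.
Only Euclidean holds.

Euclidean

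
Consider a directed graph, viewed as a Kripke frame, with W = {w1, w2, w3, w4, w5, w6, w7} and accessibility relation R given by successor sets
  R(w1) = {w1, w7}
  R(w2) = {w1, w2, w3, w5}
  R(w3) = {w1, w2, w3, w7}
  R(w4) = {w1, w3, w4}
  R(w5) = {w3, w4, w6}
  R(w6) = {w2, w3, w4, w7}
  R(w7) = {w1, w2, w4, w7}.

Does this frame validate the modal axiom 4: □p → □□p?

By correspondence theory, 4 is valid on a frame iff R is transitive.
Transitive: no — w1 R w7 and w7 R w2, but not w1 R w2.

No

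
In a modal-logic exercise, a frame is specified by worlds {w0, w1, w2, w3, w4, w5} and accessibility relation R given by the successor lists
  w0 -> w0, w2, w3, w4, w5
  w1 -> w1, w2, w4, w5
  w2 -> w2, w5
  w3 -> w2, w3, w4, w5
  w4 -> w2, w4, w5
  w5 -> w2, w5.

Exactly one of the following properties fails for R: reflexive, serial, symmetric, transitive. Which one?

Reflexive: yes — every world is R-related to itself.
Serial: yes — every world has a successor (e.g. w0 R w0).
Symmetric: no — w0 R w2 but not w2 R w0.
Transitive: yes — every two-step R-path is closed by a direct edge.
Only symmetric fails.

symmetric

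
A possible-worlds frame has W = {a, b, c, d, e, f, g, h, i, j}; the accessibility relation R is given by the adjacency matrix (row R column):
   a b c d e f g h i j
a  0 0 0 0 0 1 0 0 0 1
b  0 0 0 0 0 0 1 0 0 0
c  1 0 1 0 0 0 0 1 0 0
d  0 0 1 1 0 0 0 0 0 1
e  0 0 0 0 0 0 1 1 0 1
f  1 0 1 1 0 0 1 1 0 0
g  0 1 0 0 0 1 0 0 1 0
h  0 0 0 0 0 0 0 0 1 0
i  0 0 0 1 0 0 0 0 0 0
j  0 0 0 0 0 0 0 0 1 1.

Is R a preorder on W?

Reflexive: no — a is not related to itself.
Transitive: no — a R f and f R c, but not a R c.
So R is not a preorder.

No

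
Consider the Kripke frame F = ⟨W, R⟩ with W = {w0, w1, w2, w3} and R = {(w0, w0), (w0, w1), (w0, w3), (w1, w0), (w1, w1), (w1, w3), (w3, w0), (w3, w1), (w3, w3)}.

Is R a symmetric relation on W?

Symmetric: yes — every pair in R has its reverse in R.

Yes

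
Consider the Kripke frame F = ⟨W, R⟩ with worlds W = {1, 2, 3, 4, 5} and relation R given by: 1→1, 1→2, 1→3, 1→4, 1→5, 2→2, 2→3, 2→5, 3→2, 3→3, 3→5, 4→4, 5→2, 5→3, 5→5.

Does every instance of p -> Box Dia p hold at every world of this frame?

No

By correspondence theory, B is valid on a frame iff R is symmetric.
Symmetric: no — 1 R 2 but not 2 R 1.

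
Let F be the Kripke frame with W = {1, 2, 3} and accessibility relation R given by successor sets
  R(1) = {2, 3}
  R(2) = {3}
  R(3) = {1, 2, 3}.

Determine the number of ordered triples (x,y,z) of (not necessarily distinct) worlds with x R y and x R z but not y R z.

Enumerating: (1,2,2), (3,1,1), (3,2,1), (3,2,2).

4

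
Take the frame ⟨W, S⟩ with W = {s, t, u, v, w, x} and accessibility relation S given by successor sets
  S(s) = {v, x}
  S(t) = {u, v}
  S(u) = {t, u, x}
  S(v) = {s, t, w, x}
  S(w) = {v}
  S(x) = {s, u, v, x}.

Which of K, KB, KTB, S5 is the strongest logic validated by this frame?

KB

Symmetric (axiom B): yes — every pair in S has its reverse in S.
Reflexive (axiom T): no — s is not related to itself.
Euclidean (axiom 5): no — t S u and t S v, but not u S v.
So F validates K, KB; KTB would additionally require S to be reflexive. The strongest is KB.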